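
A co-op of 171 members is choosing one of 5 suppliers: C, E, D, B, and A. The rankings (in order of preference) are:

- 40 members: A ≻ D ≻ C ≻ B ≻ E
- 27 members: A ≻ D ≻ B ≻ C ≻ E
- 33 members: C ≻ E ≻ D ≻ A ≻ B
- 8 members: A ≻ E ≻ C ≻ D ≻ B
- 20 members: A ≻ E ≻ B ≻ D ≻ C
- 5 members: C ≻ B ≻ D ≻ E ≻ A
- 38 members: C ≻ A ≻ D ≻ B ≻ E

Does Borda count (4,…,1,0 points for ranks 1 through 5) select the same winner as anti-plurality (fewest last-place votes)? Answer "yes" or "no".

Borda — scores: C 427, E 188, D 381, B 187, A 527. Winner: A.
Anti-plurality — last-place votes: C 20, E 105, D 0, B 41, A 5. Winner: D.
The two methods disagree.

no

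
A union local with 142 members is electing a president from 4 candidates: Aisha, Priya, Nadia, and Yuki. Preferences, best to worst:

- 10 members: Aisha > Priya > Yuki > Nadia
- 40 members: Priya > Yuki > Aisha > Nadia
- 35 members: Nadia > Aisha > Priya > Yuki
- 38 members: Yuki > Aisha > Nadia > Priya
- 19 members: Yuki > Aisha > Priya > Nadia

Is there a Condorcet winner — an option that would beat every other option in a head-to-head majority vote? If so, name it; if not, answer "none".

none

Checking pairwise contests:
Yuki beats Aisha 97–45.
Aisha beats Priya 102–40.
Aisha beats Nadia 107–35.
Priya beats Yuki 85–57.
Every option loses at least one head-to-head, so there is no Condorcet winner.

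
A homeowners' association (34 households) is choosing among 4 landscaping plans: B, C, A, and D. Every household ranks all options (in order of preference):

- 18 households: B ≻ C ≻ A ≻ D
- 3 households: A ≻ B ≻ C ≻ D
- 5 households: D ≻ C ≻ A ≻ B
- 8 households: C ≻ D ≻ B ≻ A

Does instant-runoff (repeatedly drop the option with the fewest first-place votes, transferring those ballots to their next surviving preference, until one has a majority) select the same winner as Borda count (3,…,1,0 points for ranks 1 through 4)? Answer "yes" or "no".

Instant-runoff — R1 B 18, C 8, A 3, D 5 (B winner). Winner: B.
Borda — scores: B 68, C 73, A 32, D 31. Winner: C.
The two methods disagree.

no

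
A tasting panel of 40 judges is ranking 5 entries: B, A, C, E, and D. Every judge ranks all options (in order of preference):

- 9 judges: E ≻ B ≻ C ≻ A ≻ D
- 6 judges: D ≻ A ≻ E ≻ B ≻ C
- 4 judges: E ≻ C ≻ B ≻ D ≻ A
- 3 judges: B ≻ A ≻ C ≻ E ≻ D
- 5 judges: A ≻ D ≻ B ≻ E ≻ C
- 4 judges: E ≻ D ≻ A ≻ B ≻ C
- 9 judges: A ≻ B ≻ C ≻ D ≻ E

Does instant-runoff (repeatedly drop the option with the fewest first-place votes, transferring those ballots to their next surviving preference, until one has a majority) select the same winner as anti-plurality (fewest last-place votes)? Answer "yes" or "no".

no

Instant-runoff — R1 B 3, A 14, C 0, E 17, D 6 (C out); R2 B 3, A 14, E 17, D 6 (B out); R3 A 17, E 17, D 6 (D out); R4 A 23, E 17 (A winner). Winner: A.
Anti-plurality — last-place votes: B 0, A 4, C 15, E 9, D 12. Winner: B.
The two methods disagree.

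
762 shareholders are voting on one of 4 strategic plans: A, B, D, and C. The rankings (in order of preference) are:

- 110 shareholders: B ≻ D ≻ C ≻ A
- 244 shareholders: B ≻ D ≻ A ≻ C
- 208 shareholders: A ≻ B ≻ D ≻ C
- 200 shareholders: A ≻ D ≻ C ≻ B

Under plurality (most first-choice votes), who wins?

A

First-place votes: A 408, B 354, D 0, C 0.
A has the most first-place votes.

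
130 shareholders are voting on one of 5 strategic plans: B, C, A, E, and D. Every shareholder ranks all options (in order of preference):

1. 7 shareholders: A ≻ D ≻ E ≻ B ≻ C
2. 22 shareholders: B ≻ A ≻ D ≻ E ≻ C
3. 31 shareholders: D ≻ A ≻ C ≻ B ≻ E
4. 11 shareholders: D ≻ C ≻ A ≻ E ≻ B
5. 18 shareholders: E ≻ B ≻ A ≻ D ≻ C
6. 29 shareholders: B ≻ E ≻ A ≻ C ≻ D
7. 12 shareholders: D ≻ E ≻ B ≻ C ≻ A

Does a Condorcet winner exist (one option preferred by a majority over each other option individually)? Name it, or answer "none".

B vs C: 88–42 for B.
B vs A: 81–49 for B.
B vs E: 82–48 for B.
B vs D: 69–61 for B.
B beats every other option head-to-head.

B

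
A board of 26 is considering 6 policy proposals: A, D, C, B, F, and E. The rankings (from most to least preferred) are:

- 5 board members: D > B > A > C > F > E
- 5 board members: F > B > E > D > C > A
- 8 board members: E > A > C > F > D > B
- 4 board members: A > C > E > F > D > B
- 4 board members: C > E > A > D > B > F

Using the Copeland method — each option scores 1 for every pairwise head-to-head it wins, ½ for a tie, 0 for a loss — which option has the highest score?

A: beats D, C, B, and F; loses to E → score 4.
D: beats B; loses to A, C, F, and E → score 1.
C: beats D, B, and F; ties E; loses to A → score 3.5.
B: loses to A, D, C, F, and E → score 0.
F: beats D and B; loses to A, C, and E → score 2.
E: beats A, D, B, and F; ties C → score 4.5.
E has the best pairwise record.

E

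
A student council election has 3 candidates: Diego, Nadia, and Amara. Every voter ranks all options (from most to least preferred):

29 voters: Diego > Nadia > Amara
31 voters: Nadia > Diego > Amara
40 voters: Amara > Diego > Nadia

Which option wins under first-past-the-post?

Amara

First-place votes: Diego 29, Nadia 31, Amara 40.
Amara has the most first-place votes.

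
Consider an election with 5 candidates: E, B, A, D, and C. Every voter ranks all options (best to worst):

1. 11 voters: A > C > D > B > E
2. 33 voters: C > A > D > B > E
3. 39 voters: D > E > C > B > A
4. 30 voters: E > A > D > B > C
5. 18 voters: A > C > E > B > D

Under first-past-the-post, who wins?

D

First-place votes: E 30, B 0, A 29, D 39, C 33.
D has the most first-place votes.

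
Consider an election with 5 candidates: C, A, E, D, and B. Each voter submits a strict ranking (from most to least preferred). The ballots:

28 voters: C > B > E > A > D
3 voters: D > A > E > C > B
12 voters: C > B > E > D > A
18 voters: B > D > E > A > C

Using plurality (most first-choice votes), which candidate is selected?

First-place votes: C 40, A 0, E 0, D 3, B 18.
C has the most first-place votes.

C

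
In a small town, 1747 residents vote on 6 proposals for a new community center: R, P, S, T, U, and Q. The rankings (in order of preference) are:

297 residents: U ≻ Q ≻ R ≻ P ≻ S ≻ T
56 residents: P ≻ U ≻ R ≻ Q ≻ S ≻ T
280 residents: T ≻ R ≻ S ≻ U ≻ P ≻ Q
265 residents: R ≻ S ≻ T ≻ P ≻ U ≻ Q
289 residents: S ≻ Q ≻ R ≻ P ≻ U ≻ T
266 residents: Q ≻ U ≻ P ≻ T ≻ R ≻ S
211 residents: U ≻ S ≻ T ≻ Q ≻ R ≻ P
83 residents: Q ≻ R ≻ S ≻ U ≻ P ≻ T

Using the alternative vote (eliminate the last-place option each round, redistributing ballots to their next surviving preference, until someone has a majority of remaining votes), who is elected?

Round 1: R 265, P 56, S 289, T 280, U 508, Q 349. Eliminate P.
Round 2: R 265, S 289, T 280, U 564, Q 349. Eliminate R.
Round 3: S 554, T 280, U 564, Q 349. Eliminate T.
Round 4: S 834, U 564, Q 349. Eliminate Q.
Round 5: S 917, U 830. S has a majority.

S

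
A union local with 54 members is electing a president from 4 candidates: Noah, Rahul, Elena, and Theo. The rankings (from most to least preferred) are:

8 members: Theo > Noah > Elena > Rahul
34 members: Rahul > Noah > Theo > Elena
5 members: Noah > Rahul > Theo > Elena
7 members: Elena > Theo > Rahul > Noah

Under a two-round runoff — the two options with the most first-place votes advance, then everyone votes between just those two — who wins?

Rahul

Round 1 first-place votes: Noah 5, Rahul 34, Elena 7, Theo 8.
Rahul and Theo advance.
Runoff: Rahul is preferred to Theo by 39 voters; Theo by 15.
Rahul wins the runoff.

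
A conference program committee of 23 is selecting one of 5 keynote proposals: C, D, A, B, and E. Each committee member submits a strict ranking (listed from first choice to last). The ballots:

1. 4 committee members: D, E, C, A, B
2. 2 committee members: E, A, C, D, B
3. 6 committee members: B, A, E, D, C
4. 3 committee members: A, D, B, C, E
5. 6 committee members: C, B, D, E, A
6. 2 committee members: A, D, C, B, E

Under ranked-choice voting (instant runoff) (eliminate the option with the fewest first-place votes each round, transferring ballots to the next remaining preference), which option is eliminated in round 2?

Round 1: C 6, D 4, A 5, B 6, E 2. Eliminate E.
Round 2: C 6, D 4, A 7, B 6. Eliminate D.

D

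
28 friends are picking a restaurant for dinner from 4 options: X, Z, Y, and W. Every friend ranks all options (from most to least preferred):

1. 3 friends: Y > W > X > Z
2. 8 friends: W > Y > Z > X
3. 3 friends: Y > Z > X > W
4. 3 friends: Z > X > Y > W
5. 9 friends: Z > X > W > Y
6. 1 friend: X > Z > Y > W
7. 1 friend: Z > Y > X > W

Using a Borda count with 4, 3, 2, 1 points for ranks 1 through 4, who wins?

Z

X: 3·2 + 8·1 + 3·2 + 3·3 + 9·3 + 1·4 + 1·2 = 62
Z: 3·1 + 8·2 + 3·3 + 3·4 + 9·4 + 1·3 + 1·4 = 83
Y: 3·4 + 8·3 + 3·4 + 3·2 + 9·1 + 1·2 + 1·3 = 68
W: 3·3 + 8·4 + 3·1 + 3·1 + 9·2 + 1·1 + 1·1 = 67
Z has the highest Borda score (83).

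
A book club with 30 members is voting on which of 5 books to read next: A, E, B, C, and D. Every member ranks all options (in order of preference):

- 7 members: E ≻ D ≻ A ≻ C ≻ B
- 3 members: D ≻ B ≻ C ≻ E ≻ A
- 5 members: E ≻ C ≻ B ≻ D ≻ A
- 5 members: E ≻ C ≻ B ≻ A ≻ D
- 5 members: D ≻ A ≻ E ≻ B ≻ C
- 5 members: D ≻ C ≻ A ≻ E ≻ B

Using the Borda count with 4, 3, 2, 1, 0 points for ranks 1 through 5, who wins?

A: 7·2 + 3·0 + 5·0 + 5·1 + 5·3 + 5·2 = 44
E: 7·4 + 3·1 + 5·4 + 5·4 + 5·2 + 5·1 = 86
B: 7·0 + 3·3 + 5·2 + 5·2 + 5·1 + 5·0 = 34
C: 7·1 + 3·2 + 5·3 + 5·3 + 5·0 + 5·3 = 58
D: 7·3 + 3·4 + 5·1 + 5·0 + 5·4 + 5·4 = 78
E has the highest Borda score (86).

E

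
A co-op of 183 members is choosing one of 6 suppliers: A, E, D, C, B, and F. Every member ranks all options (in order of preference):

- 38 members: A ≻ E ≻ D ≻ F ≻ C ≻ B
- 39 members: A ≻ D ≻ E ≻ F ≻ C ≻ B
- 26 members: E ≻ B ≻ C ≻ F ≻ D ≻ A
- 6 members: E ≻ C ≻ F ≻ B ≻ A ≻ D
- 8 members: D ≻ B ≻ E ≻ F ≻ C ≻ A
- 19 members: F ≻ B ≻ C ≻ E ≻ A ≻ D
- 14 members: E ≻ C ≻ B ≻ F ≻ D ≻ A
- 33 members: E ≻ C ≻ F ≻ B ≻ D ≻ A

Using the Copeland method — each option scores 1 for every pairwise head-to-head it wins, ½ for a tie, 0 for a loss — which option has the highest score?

E

A: beats D; loses to E, C, B, and F → score 1.
E: beats A, D, C, B, and F → score 5.
D: loses to A, E, C, B, and F → score 0.
C: beats A, D, and B; loses to E and F → score 3.
B: beats A and D; loses to E, C, and F → score 2.
F: beats A, D, C, and B; loses to E → score 4.
E has the best pairwise record.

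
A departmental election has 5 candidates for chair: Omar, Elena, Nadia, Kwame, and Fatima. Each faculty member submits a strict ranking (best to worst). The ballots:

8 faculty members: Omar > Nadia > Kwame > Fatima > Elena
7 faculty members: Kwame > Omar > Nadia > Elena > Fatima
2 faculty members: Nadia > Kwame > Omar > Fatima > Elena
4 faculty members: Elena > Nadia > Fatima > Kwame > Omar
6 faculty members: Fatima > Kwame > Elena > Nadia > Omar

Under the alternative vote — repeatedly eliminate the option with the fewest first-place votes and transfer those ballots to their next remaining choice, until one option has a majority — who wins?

Kwame

Round 1: Omar 8, Elena 4, Nadia 2, Kwame 7, Fatima 6. Eliminate Nadia.
Round 2: Omar 8, Elena 4, Kwame 9, Fatima 6. Eliminate Elena.
Round 3: Omar 8, Kwame 9, Fatima 10. Eliminate Omar.
Round 4: Kwame 17, Fatima 10. Kwame has a majority.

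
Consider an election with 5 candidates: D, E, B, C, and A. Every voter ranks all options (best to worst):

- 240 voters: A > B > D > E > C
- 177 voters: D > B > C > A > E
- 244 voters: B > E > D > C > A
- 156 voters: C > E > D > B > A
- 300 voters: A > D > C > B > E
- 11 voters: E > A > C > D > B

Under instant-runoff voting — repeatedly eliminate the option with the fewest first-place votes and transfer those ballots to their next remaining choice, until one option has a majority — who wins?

Round 1: D 177, E 11, B 244, C 156, A 540. Eliminate E.
Round 2: D 177, B 244, C 156, A 551. Eliminate C.
Round 3: D 333, B 244, A 551. Eliminate B.
Round 4: D 577, A 551. D has a majority.

D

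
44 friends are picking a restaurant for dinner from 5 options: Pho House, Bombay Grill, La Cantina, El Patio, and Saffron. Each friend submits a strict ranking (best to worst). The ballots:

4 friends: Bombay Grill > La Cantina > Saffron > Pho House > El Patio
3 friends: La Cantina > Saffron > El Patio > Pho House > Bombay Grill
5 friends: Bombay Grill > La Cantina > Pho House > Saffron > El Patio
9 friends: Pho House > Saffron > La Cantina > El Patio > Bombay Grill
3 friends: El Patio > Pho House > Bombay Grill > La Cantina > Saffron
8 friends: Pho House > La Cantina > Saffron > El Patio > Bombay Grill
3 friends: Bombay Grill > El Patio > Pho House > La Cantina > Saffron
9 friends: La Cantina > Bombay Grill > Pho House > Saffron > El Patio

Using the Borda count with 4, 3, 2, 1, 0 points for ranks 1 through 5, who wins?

La Cantina

Pho House: 4·1 + 3·1 + 5·2 + 9·4 + 3·3 + 8·4 + 3·2 + 9·2 = 118
Bombay Grill: 4·4 + 3·0 + 5·4 + 9·0 + 3·2 + 8·0 + 3·4 + 9·3 = 81
La Cantina: 4·3 + 3·4 + 5·3 + 9·2 + 3·1 + 8·3 + 3·1 + 9·4 = 123
El Patio: 4·0 + 3·2 + 5·0 + 9·1 + 3·4 + 8·1 + 3·3 + 9·0 = 44
Saffron: 4·2 + 3·3 + 5·1 + 9·3 + 3·0 + 8·2 + 3·0 + 9·1 = 74
La Cantina has the highest Borda score (123).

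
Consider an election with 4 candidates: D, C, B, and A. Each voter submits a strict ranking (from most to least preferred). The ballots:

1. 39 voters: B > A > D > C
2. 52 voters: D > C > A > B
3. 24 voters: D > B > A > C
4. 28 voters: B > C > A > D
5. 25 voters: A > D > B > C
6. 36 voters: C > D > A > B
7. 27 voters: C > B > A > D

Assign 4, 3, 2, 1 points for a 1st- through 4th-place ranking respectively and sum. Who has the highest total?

D

D: 39·2 + 52·4 + 24·4 + 28·1 + 25·3 + 36·3 + 27·1 = 620
C: 39·1 + 52·3 + 24·1 + 28·3 + 25·1 + 36·4 + 27·4 = 580
B: 39·4 + 52·1 + 24·3 + 28·4 + 25·2 + 36·1 + 27·3 = 559
A: 39·3 + 52·2 + 24·2 + 28·2 + 25·4 + 36·2 + 27·2 = 551
D has the highest Borda score (620).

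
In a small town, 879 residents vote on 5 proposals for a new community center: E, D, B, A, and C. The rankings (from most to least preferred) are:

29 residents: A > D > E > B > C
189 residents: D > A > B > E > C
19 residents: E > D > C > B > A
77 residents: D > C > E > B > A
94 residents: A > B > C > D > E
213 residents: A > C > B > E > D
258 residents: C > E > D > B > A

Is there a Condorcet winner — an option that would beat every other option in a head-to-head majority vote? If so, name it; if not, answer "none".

Checking pairwise contests:
B beats E 496–383.
E beats D 490–389.
D beats B 572–307.
D beats A 543–336.
A beats C 525–354.
Every option loses at least one head-to-head, so there is no Condorcet winner.

none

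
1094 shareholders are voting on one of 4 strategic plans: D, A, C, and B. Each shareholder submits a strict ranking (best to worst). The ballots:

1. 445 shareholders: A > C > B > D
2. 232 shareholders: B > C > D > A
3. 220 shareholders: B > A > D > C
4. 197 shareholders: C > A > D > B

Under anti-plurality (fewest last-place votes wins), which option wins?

B

Last-place votes: D 445, A 232, C 220, B 197.
B is ranked last by the fewest voters, so B wins.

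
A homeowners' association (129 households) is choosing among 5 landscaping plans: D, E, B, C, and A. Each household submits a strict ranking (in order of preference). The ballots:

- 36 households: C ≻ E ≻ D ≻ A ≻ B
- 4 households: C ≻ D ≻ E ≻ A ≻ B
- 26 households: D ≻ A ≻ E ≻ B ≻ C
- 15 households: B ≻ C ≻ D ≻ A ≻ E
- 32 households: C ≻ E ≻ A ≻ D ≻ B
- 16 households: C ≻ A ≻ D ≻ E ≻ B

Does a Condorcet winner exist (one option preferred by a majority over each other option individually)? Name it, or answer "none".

C

C vs D: 103–26 for C.
C vs E: 103–26 for C.
C vs B: 88–41 for C.
C vs A: 103–26 for C.
C beats every other option head-to-head.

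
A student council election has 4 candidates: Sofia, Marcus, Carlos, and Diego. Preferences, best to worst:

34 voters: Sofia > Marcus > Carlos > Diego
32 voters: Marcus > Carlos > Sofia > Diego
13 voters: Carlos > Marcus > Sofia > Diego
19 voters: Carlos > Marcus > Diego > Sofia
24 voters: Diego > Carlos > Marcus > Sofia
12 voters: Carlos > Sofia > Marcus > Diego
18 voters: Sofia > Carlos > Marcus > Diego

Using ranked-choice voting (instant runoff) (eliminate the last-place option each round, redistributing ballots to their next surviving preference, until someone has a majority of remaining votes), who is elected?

Round 1: Sofia 52, Marcus 32, Carlos 44, Diego 24. Eliminate Diego.
Round 2: Sofia 52, Marcus 32, Carlos 68. Eliminate Marcus.
Round 3: Sofia 52, Carlos 100. Carlos has a majority.

Carlos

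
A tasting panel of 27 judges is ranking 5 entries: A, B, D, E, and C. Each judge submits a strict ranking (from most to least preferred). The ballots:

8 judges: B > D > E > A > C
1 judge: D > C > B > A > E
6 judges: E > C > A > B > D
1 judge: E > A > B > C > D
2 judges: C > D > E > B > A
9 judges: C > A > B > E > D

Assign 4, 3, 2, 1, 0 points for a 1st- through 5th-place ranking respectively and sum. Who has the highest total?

A: 8·1 + 1·1 + 6·2 + 1·3 + 2·0 + 9·3 = 51
B: 8·4 + 1·2 + 6·1 + 1·2 + 2·1 + 9·2 = 62
D: 8·3 + 1·4 + 6·0 + 1·0 + 2·3 + 9·0 = 34
E: 8·2 + 1·0 + 6·4 + 1·4 + 2·2 + 9·1 = 57
C: 8·0 + 1·3 + 6·3 + 1·1 + 2·4 + 9·4 = 66
C has the highest Borda score (66).

C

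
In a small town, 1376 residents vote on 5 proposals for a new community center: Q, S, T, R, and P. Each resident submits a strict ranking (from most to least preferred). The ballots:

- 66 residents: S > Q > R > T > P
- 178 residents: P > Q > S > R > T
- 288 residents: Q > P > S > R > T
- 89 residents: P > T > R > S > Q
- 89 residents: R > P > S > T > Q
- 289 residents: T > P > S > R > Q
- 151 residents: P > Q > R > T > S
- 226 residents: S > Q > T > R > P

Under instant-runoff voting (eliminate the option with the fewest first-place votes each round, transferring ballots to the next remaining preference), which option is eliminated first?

R

Round 1: Q 288, S 292, T 289, R 89, P 418. Eliminate R.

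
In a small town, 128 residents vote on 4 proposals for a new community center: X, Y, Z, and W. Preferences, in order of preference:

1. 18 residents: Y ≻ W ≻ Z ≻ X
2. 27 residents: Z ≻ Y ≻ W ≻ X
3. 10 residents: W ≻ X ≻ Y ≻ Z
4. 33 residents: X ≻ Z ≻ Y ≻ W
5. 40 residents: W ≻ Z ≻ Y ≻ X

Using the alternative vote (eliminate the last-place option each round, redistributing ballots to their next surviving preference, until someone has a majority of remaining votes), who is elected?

Round 1: X 33, Y 18, Z 27, W 50. Eliminate Y.
Round 2: X 33, Z 27, W 68. W has a majority.

W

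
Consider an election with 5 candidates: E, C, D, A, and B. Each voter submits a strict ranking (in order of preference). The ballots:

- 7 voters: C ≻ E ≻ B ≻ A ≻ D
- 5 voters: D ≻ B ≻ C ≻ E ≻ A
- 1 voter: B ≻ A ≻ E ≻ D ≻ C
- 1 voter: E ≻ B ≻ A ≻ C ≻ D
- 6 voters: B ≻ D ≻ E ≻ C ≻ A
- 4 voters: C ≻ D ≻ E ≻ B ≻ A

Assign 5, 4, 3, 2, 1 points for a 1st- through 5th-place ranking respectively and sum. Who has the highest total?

B

E: 7·4 + 5·2 + 1·3 + 1·5 + 6·3 + 4·3 = 76
C: 7·5 + 5·3 + 1·1 + 1·2 + 6·2 + 4·5 = 85
D: 7·1 + 5·5 + 1·2 + 1·1 + 6·4 + 4·4 = 75
A: 7·2 + 5·1 + 1·4 + 1·3 + 6·1 + 4·1 = 36
B: 7·3 + 5·4 + 1·5 + 1·4 + 6·5 + 4·2 = 88
B has the highest Borda score (88).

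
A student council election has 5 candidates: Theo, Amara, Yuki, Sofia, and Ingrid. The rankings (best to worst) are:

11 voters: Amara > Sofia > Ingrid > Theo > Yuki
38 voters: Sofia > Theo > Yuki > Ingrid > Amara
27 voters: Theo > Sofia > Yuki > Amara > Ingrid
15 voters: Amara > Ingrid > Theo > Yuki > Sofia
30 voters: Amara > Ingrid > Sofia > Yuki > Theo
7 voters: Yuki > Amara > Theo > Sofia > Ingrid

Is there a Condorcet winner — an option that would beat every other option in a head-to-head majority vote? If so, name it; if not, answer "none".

Sofia

Sofia vs Theo: 79–49 for Sofia.
Sofia vs Amara: 65–63 for Sofia.
Sofia vs Yuki: 106–22 for Sofia.
Sofia vs Ingrid: 83–45 for Sofia.
Sofia beats every other option head-to-head.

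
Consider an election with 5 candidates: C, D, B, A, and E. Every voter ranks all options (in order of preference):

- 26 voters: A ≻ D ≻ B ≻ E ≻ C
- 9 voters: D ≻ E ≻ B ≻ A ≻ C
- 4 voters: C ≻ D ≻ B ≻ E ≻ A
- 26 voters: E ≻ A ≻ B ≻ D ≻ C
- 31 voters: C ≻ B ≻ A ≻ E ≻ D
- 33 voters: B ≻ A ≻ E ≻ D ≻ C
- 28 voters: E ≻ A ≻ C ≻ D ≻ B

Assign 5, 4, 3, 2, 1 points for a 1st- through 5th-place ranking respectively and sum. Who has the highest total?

C: 26·1 + 9·1 + 4·5 + 26·1 + 31·5 + 33·1 + 28·3 = 353
D: 26·4 + 9·5 + 4·4 + 26·2 + 31·1 + 33·2 + 28·2 = 370
B: 26·3 + 9·3 + 4·3 + 26·3 + 31·4 + 33·5 + 28·1 = 512
A: 26·5 + 9·2 + 4·1 + 26·4 + 31·3 + 33·4 + 28·4 = 593
E: 26·2 + 9·4 + 4·2 + 26·5 + 31·2 + 33·3 + 28·5 = 527
A has the highest Borda score (593).

A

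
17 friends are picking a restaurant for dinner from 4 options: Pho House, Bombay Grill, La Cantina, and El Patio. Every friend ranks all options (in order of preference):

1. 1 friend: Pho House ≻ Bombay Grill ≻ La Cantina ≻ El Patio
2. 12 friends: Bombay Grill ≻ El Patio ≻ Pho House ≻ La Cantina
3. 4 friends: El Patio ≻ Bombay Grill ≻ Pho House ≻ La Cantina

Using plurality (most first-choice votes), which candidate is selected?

Bombay Grill

First-place votes: Pho House 1, Bombay Grill 12, La Cantina 0, El Patio 4.
Bombay Grill has the most first-place votes.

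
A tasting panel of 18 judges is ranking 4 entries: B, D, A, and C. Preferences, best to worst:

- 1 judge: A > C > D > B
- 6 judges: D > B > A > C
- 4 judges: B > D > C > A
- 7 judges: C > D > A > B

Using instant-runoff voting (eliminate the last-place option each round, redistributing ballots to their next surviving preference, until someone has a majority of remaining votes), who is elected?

D

Round 1: B 4, D 6, A 1, C 7. Eliminate A.
Round 2: B 4, D 6, C 8. Eliminate B.
Round 3: D 10, C 8. D has a majority.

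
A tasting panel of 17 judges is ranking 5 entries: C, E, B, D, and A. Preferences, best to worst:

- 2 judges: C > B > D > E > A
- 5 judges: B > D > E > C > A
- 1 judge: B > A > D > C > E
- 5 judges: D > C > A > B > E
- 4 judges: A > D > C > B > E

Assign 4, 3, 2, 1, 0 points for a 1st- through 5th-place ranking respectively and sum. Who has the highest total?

D

C: 2·4 + 5·1 + 1·1 + 5·3 + 4·2 = 37
E: 2·1 + 5·2 + 1·0 + 5·0 + 4·0 = 12
B: 2·3 + 5·4 + 1·4 + 5·1 + 4·1 = 39
D: 2·2 + 5·3 + 1·2 + 5·4 + 4·3 = 53
A: 2·0 + 5·0 + 1·3 + 5·2 + 4·4 = 29
D has the highest Borda score (53).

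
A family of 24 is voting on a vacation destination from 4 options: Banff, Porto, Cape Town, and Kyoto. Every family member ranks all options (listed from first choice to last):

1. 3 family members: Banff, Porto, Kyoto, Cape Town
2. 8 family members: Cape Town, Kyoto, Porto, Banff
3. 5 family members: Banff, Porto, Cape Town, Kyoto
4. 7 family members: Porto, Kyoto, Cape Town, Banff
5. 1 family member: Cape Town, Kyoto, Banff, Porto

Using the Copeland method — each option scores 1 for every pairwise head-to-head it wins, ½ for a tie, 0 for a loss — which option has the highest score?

Banff: loses to Porto, Cape Town, and Kyoto → score 0.
Porto: beats Banff, Cape Town, and Kyoto → score 3.
Cape Town: beats Banff and Kyoto; loses to Porto → score 2.
Kyoto: beats Banff; loses to Porto and Cape Town → score 1.
Porto has the best pairwise record.

Porto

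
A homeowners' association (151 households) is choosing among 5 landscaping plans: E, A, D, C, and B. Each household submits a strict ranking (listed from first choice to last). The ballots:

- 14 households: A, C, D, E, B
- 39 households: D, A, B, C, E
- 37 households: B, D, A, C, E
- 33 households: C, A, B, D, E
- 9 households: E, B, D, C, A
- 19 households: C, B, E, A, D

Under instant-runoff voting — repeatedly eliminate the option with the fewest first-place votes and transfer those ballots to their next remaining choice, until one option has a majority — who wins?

Round 1: E 9, A 14, D 39, C 52, B 37. Eliminate E.
Round 2: A 14, D 39, C 52, B 46. Eliminate A.
Round 3: D 39, C 66, B 46. Eliminate D.
Round 4: C 66, B 85. B has a majority.

B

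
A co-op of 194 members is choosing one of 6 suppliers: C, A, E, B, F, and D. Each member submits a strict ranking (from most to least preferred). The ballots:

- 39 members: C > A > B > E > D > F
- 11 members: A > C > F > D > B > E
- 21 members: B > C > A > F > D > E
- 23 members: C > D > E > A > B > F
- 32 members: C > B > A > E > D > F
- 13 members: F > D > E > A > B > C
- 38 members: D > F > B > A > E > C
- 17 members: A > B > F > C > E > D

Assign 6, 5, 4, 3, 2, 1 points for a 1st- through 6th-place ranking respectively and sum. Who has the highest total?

C

C: 39·6 + 11·5 + 21·5 + 23·6 + 32·6 + 13·1 + 38·1 + 17·3 = 826
A: 39·5 + 11·6 + 21·4 + 23·3 + 32·4 + 13·3 + 38·3 + 17·6 = 797
E: 39·3 + 11·1 + 21·1 + 23·4 + 32·3 + 13·4 + 38·2 + 17·2 = 499
B: 39·4 + 11·2 + 21·6 + 23·2 + 32·5 + 13·2 + 38·4 + 17·5 = 773
F: 39·1 + 11·4 + 21·3 + 23·1 + 32·1 + 13·6 + 38·5 + 17·4 = 537
D: 39·2 + 11·3 + 21·2 + 23·5 + 32·2 + 13·5 + 38·6 + 17·1 = 642
C has the highest Borda score (826).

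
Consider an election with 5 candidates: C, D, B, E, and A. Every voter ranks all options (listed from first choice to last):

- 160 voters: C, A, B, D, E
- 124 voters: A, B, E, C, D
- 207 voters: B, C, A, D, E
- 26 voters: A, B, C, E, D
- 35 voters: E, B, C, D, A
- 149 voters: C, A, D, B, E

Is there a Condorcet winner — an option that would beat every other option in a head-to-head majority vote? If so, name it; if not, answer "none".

Checking pairwise contests:
B beats C 392–309.
C beats D 701–0.
A beats B 459–242.
C beats E 542–159.
C beats A 551–150.
Every option loses at least one head-to-head, so there is no Condorcet winner.

none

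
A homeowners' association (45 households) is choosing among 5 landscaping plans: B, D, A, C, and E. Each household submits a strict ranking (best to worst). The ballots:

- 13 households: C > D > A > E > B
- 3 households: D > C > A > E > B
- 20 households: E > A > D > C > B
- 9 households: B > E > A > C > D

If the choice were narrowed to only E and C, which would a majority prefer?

E

Voters preferring E to C: 29; preferring C to E: 16.
E wins the head-to-head.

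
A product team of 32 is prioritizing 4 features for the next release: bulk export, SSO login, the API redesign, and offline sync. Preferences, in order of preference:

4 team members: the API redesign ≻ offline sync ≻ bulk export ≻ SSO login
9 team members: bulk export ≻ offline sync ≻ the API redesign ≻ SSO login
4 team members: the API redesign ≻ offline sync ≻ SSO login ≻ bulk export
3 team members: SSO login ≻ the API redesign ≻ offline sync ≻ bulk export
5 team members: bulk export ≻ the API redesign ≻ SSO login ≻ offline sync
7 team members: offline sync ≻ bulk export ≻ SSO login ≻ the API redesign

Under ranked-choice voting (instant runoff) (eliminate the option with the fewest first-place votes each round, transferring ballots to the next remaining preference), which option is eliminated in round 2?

Round 1: bulk export 14, SSO login 3, the API redesign 8, offline sync 7. Eliminate SSO login.
Round 2: bulk export 14, the API redesign 11, offline sync 7. Eliminate offline sync.

offline sync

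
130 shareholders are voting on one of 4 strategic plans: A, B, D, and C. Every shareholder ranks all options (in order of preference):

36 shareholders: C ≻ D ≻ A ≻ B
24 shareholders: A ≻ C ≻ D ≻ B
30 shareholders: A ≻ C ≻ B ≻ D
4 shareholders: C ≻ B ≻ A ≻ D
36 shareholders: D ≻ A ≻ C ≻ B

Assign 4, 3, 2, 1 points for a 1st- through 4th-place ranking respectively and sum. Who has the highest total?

A: 36·2 + 24·4 + 30·4 + 4·2 + 36·3 = 404
B: 36·1 + 24·1 + 30·2 + 4·3 + 36·1 = 168
D: 36·3 + 24·2 + 30·1 + 4·1 + 36·4 = 334
C: 36·4 + 24·3 + 30·3 + 4·4 + 36·2 = 394
A has the highest Borda score (404).

A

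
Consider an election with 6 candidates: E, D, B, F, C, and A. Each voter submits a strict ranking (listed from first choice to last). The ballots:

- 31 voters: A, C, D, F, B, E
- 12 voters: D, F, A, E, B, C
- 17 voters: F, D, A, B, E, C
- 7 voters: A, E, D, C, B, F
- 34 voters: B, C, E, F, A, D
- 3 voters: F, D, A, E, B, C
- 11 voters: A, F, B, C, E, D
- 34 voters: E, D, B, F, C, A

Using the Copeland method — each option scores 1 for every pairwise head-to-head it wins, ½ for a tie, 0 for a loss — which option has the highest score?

E: beats D and F; loses to B, C, and A → score 2.
D: beats B and F; loses to E, C, and A → score 2.
B: beats E, F, and C; loses to D and A → score 3.
F: beats C and A; loses to E, D, and B → score 2.
C: beats E and D; loses to B, F, and A → score 2.
A: beats E, D, B, and C; loses to F → score 4.
A has the best pairwise record.

A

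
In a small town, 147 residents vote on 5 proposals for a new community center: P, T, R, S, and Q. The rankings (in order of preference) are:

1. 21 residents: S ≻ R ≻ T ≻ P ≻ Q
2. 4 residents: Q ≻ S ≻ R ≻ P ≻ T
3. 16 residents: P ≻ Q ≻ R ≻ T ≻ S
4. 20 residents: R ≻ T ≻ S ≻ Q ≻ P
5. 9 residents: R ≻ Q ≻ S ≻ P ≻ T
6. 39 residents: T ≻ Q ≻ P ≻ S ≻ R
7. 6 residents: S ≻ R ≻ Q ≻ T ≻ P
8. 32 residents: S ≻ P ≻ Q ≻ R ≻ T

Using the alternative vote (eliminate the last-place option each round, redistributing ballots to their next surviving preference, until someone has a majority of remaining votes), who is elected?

S

Round 1: P 16, T 39, R 29, S 59, Q 4. Eliminate Q.
Round 2: P 16, T 39, R 29, S 63. Eliminate P.
Round 3: T 39, R 45, S 63. Eliminate T.
Round 4: R 45, S 102. S has a majority.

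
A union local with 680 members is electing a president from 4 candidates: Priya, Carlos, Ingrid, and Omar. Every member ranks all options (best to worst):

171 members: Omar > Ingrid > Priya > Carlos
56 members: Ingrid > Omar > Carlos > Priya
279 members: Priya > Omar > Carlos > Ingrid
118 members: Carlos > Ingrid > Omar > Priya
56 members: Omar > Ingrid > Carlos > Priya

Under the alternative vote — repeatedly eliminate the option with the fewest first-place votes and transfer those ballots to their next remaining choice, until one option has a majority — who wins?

Round 1: Priya 279, Carlos 118, Ingrid 56, Omar 227. Eliminate Ingrid.
Round 2: Priya 279, Carlos 118, Omar 283. Eliminate Carlos.
Round 3: Priya 279, Omar 401. Omar has a majority.

Omar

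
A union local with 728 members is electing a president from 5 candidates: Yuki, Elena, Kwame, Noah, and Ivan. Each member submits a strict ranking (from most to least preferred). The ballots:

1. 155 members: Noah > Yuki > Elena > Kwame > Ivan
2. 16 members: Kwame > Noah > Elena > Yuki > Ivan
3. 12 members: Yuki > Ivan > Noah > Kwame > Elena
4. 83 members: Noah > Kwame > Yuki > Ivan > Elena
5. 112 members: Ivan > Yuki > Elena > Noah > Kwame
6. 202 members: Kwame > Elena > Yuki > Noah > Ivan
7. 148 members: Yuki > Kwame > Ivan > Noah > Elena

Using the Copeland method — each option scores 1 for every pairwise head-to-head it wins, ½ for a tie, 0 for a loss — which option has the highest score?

Yuki: beats Elena, Kwame, Noah, and Ivan → score 4.
Elena: beats Ivan; loses to Yuki, Kwame, and Noah → score 1.
Kwame: beats Elena, Noah, and Ivan; loses to Yuki → score 3.
Noah: beats Elena and Ivan; loses to Yuki and Kwame → score 2.
Ivan: loses to Yuki, Elena, Kwame, and Noah → score 0.
Yuki has the best pairwise record.

Yuki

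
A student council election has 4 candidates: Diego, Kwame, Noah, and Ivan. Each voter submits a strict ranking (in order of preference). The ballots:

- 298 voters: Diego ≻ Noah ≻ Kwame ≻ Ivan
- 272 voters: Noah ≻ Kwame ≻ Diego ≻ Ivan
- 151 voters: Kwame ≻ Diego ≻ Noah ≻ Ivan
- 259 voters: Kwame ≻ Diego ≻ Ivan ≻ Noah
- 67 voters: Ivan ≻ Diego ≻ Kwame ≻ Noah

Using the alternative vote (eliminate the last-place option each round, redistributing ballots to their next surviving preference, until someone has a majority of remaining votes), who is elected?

Round 1: Diego 298, Kwame 410, Noah 272, Ivan 67. Eliminate Ivan.
Round 2: Diego 365, Kwame 410, Noah 272. Eliminate Noah.
Round 3: Diego 365, Kwame 682. Kwame has a majority.

Kwame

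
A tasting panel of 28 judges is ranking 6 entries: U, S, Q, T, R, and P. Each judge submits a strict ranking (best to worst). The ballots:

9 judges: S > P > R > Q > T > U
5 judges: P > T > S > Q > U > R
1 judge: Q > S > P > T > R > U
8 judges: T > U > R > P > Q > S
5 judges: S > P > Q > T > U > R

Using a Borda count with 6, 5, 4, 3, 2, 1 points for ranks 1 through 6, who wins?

U: 9·1 + 5·2 + 1·1 + 8·5 + 5·2 = 70
S: 9·6 + 5·4 + 1·5 + 8·1 + 5·6 = 117
Q: 9·3 + 5·3 + 1·6 + 8·2 + 5·4 = 84
T: 9·2 + 5·5 + 1·3 + 8·6 + 5·3 = 109
R: 9·4 + 5·1 + 1·2 + 8·4 + 5·1 = 80
P: 9·5 + 5·6 + 1·4 + 8·3 + 5·5 = 128
P has the highest Borda score (128).

P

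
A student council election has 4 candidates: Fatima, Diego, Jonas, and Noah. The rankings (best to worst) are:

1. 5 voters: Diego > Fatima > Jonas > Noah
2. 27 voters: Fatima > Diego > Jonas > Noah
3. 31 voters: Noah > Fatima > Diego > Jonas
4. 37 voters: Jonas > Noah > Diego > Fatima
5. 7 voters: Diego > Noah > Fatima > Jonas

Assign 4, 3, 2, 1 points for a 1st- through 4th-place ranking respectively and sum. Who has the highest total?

Noah

Fatima: 5·3 + 27·4 + 31·3 + 37·1 + 7·2 = 267
Diego: 5·4 + 27·3 + 31·2 + 37·2 + 7·4 = 265
Jonas: 5·2 + 27·2 + 31·1 + 37·4 + 7·1 = 250
Noah: 5·1 + 27·1 + 31·4 + 37·3 + 7·3 = 288
Noah has the highest Borda score (288).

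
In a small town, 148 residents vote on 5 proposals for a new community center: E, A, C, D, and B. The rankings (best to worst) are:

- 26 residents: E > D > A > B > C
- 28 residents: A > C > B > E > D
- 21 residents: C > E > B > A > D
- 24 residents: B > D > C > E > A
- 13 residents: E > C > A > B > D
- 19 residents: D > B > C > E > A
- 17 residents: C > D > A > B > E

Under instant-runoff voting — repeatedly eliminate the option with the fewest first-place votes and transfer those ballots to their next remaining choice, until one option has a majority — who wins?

Round 1: E 39, A 28, C 38, D 19, B 24. Eliminate D.
Round 2: E 39, A 28, C 38, B 43. Eliminate A.
Round 3: E 39, C 66, B 43. Eliminate E.
Round 4: C 79, B 69. C has a majority.

C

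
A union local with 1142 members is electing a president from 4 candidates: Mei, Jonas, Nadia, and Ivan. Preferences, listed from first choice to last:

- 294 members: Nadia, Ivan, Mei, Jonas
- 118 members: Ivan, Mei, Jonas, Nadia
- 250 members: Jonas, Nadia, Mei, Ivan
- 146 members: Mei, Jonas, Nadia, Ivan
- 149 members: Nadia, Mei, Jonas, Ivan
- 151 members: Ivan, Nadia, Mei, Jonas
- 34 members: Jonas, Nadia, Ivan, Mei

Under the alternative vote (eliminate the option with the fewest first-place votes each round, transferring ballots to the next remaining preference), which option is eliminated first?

Mei

Round 1: Mei 146, Jonas 284, Nadia 443, Ivan 269. Eliminate Mei.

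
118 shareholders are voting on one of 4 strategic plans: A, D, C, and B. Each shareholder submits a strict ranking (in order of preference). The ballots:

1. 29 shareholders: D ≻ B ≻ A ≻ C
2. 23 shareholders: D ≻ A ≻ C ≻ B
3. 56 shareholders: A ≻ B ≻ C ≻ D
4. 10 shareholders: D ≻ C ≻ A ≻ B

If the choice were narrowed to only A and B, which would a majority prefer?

A

Voters preferring A to B: 89; preferring B to A: 29.
A wins the head-to-head.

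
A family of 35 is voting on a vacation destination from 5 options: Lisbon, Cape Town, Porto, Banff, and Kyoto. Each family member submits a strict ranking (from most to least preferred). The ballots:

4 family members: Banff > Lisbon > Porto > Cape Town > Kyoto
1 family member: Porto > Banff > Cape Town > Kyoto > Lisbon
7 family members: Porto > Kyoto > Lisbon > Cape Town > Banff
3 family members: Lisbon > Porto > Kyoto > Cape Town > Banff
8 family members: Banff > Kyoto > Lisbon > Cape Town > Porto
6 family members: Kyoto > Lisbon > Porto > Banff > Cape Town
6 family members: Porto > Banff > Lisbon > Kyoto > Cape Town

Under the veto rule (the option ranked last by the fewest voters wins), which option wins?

Lisbon

Last-place votes: Lisbon 1, Cape Town 12, Porto 8, Banff 10, Kyoto 4.
Lisbon is ranked last by the fewest voters, so Lisbon wins.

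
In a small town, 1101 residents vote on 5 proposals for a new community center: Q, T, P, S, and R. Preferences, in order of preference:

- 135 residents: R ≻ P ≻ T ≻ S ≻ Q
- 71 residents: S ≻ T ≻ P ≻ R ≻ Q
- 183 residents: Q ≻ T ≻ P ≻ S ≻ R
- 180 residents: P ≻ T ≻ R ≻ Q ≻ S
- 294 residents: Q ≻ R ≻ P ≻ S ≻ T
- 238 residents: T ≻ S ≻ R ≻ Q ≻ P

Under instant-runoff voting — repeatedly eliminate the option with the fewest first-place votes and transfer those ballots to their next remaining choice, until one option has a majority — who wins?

Round 1: Q 477, T 238, P 180, S 71, R 135. Eliminate S.
Round 2: Q 477, T 309, P 180, R 135. Eliminate R.
Round 3: Q 477, T 309, P 315. Eliminate T.
Round 4: Q 715, P 386. Q has a majority.

Q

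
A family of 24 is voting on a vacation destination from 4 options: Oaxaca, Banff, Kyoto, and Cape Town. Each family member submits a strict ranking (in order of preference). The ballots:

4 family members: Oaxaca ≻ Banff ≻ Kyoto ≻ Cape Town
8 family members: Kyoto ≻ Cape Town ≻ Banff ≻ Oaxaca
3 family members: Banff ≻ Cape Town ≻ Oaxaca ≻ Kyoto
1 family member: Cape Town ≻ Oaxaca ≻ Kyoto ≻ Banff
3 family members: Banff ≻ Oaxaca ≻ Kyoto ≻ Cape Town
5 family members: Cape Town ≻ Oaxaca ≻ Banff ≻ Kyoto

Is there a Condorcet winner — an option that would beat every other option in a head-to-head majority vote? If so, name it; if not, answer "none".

Checking pairwise contests:
Banff beats Oaxaca 14–10.
Cape Town beats Banff 14–10.
Oaxaca beats Kyoto 16–8.
Kyoto beats Cape Town 15–9.
Every option loses at least one head-to-head, so there is no Condorcet winner.

none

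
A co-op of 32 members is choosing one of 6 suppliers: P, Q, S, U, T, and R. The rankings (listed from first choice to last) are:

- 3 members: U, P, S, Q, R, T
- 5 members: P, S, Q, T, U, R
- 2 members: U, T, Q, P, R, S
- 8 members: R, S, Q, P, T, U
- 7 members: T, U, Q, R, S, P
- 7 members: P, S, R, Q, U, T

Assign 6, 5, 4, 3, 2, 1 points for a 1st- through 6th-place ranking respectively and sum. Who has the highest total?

P: 3·5 + 5·6 + 2·3 + 8·3 + 7·1 + 7·6 = 124
Q: 3·3 + 5·4 + 2·4 + 8·4 + 7·4 + 7·3 = 118
S: 3·4 + 5·5 + 2·1 + 8·5 + 7·2 + 7·5 = 128
U: 3·6 + 5·2 + 2·6 + 8·1 + 7·5 + 7·2 = 97
T: 3·1 + 5·3 + 2·5 + 8·2 + 7·6 + 7·1 = 93
R: 3·2 + 5·1 + 2·2 + 8·6 + 7·3 + 7·4 = 112
S has the highest Borda score (128).

S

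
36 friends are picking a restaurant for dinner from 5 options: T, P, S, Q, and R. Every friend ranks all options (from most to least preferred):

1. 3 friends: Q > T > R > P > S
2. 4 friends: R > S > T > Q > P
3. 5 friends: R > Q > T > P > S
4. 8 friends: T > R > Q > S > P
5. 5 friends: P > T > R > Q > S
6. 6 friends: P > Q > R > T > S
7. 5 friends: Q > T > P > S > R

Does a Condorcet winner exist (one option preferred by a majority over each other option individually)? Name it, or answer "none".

none

Checking pairwise contests:
Q beats T 19–17.
T beats P 25–11.
T beats S 32–4.
R beats Q 22–14.
T beats R 21–15.
Every option loses at least one head-to-head, so there is no Condorcet winner.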